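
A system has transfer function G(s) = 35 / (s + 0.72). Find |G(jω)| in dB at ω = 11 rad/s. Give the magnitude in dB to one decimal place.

|j11 + 0.72| = √(11² + 0.72²) = 11.02
|G(j11)| = 35 / 11.02 = 3.175
20 log₁₀(3.175) = 10.03 dB

10.0 dB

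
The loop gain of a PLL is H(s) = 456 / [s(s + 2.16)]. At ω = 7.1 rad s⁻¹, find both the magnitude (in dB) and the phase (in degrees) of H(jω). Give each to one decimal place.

|j7.1 + 2.16| = √(7.1² + 2.16²) = 7.421
|j7.1| = 7.1
|H(j7.1)| = 456 / (7.421 × 7.1) = 8.6542
20 log₁₀(8.6542) = 18.74 dB
∠(j7.1 + 2.16) = arctan(7.1/2.16) = 73.08°
∠(j7.1) = 90.00°
∠H(j7.1) = − (73.08° + 90.00°) = -163.08°

|H| = 18.7 dB, ∠H = -163.1 deg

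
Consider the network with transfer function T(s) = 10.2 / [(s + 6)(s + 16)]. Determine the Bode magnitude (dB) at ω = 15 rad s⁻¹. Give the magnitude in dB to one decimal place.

-30.8 dB

|j15 + 6| = √(15² + 6²) = 16.16
|j15 + 16| = √(15² + 16²) = 21.93
|T(j15)| = 10.2 / (16.16 × 21.93) = 0.028788
20 log₁₀(0.028788) = -30.82 dB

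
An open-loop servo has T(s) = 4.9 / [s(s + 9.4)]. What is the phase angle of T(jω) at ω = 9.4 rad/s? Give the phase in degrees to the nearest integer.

-135°

∠(j9.4 + 9.4) = arctan(9.4/9.4) = 45.00°
∠(j9.4) = 90.00°
∠T(j9.4) = − (45.00° + 90.00°) = -135.00°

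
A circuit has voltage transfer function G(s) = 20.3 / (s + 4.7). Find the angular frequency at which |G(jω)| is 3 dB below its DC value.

4.7 rad s⁻¹

For a single-pole low-pass, the −3 dB point is at the pole: ω = 4.7 rad s⁻¹.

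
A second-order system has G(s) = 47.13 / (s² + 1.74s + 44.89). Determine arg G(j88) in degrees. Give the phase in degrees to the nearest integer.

-179°

∠[(j88)² + 1.74(j88) + 44.89] = ∠[-7699.1 + j153.12] = 178.86°
∠G(j88) = −178.86° = -178.86°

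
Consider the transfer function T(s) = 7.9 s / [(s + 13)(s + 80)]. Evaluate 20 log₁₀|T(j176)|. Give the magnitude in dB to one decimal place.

|j176| = 176
|j176 + 13| = √(176² + 13²) = 176.5
|j176 + 80| = √(176² + 80²) = 193.3
|T(j176)| = 7.9 × 176 / (176.5 × 193.3) = 0.040752
20 log₁₀(0.040752) = -27.80 dB

-27.8 dB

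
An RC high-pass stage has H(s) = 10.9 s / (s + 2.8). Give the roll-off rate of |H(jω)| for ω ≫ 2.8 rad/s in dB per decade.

With 1 zero and 1 pole, the high-frequency asymptotic slope is 20 × (1 − 1) = 0 dB/decade.

0 dB/decade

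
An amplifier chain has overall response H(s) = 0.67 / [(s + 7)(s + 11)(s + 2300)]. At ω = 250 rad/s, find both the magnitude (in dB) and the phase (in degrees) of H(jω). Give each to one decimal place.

|H| = -166.7 dB, ∠H = -182.1 deg

|j250 + 7| = √(250² + 7²) = 250.1
|j250 + 11| = √(250² + 11²) = 250.2
|j250 + 2300| = √(250² + 2300²) = 2314
|H(j250)| = 0.67 / (250.1 × 250.2 × 2314) = 4.6273e-09
20 log₁₀(4.6273e-09) = -166.69 dB
∠(j250 + 7) = arctan(250/7) = 88.40°
∠(j250 + 11) = arctan(250/11) = 87.48°
∠(j250 + 2300) = arctan(250/2300) = 6.20°
∠H(j250) = − (88.40° + 87.48° + 6.20°) = -182.08°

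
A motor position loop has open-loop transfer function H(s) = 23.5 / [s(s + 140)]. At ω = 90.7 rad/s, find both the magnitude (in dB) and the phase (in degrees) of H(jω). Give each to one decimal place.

|j90.7 + 140| = √(90.7² + 140²) = 166.8
|j90.7| = 90.7
|H(j90.7)| = 23.5 / (166.8 × 90.7) = 0.0015532
20 log₁₀(0.0015532) = -56.18 dB
∠(j90.7 + 140) = arctan(90.7/140) = 32.94°
∠(j90.7) = 90.00°
∠H(j90.7) = − (32.94° + 90.00°) = -122.94°

|H| = -56.2 dB, ∠H = -122.9°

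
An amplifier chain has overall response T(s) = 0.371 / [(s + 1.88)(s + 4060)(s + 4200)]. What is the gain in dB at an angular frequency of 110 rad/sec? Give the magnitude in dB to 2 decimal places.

|j110 + 1.88| = √(110² + 1.88²) = 110
|j110 + 4060| = √(110² + 4060²) = 4061
|j110 + 4200| = √(110² + 4200²) = 4201
|T(j110)| = 0.371 / (110 × 4061 × 4201) = 1.9762e-10
20 log₁₀(1.9762e-10) = -194.083 dB

-194.08 dB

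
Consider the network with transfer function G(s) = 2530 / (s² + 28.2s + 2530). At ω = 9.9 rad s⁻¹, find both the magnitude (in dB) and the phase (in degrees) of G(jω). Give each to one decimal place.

|(j9.9)² + 28.2(j9.9) + 2530| = |2432 + j279.18| = 2448
|G(j9.9)| = 2530 / 2448 = 1.0335
20 log₁₀(1.0335) = 0.29 dB
∠[(j9.9)² + 28.2(j9.9) + 2530] = ∠[2432 + j279.18] = 6.55°
∠G(j9.9) = −6.55° = -6.55°

|G| = 0.3 dB, ∠G = -6.5 deg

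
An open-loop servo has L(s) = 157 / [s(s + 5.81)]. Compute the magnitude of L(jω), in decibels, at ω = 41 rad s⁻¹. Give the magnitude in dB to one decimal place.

|j41 + 5.81| = √(41² + 5.81²) = 41.41
|j41| = 41
|L(j41)| = 157 / (41.41 × 41) = 0.092473
20 log₁₀(0.092473) = -20.68 dB

-20.7 dB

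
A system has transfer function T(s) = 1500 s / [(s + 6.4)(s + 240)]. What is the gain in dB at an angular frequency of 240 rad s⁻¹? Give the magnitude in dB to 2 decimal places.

12.90 dB

|j240| = 240
|j240 + 6.4| = √(240² + 6.4²) = 240.1
|j240 + 240| = √(240² + 240²) = 339.4
|T(j240)| = 1500 × 240 / (240.1 × 339.4) = 4.4178
20 log₁₀(4.4178) = 12.904 dB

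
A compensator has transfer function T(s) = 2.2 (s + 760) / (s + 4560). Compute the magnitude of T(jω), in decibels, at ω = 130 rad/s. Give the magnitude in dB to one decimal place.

-8.6 dB

|j130 + 760| = √(130² + 760²) = 771
|j130 + 4560| = √(130² + 4560²) = 4562
|T(j130)| = 2.2 × 771 / 4562 = 0.37184
20 log₁₀(0.37184) = -8.59 dB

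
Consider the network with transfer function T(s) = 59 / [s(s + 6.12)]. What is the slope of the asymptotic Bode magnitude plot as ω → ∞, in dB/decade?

-40 dB/decade

With 0 zeros and 2 poles, the high-frequency asymptotic slope is 20 × (0 − 2) = -40 dB/decade.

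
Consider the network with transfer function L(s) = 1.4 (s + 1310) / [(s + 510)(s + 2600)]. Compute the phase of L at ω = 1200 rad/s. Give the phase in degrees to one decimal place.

-49.3 deg

∠(j1200 + 1310) = arctan(1200/1310) = 42.49°
∠(j1200 + 510) = arctan(1200/510) = 66.97°
∠(j1200 + 2600) = arctan(1200/2600) = 24.78°
∠L(j1200) = 42.49° − (66.97° + 24.78°) = -49.26°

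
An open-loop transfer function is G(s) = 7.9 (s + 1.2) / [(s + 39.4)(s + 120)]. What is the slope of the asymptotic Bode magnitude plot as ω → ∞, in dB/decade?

-20 dB/decade

With 1 zero and 2 poles, the high-frequency asymptotic slope is 20 × (1 − 2) = -20 dB/decade.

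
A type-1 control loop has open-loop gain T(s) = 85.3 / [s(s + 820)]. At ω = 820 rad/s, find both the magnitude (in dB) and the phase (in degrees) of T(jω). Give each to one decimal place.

|j820 + 820| = √(820² + 820²) = 1160
|j820| = 820
|T(j820)| = 85.3 / (1160 × 820) = 8.9703e-05
20 log₁₀(8.9703e-05) = -80.94 dB
∠(j820 + 820) = arctan(820/820) = 45.00°
∠(j820) = 90.00°
∠T(j820) = − (45.00° + 90.00°) = -135.00°

|T| = -80.9 dB, ∠T = -135.0°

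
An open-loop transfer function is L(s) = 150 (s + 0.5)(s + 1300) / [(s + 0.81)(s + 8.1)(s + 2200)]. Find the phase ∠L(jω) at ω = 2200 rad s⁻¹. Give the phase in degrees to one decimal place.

-75.4°

∠(j2200 + 0.5) = arctan(2200/0.5) = 89.99°
∠(j2200 + 1300) = arctan(2200/1300) = 59.42°
∠(j2200 + 0.81) = arctan(2200/0.81) = 89.98°
∠(j2200 + 8.1) = arctan(2200/8.1) = 89.79°
∠(j2200 + 2200) = arctan(2200/2200) = 45.00°
∠L(j2200) = 89.99° + 59.42° − (89.98° + 89.79° + 45.00°) = -75.36°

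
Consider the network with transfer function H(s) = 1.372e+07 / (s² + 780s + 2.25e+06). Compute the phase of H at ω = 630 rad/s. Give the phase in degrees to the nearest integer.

∠[(j630)² + 780(j630) + 2.25e+06] = ∠[1.8531e+06 + j4.914e+05] = 14.85°
∠H(j630) = −14.85° = -14.85°

-15 deg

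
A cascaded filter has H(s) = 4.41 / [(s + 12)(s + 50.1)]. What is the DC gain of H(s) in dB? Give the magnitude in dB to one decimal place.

H(0) = 4.41 / (12 × 50.1) = 0.0073353
20 log₁₀(0.0073353) = -42.69 dB

-42.7 dB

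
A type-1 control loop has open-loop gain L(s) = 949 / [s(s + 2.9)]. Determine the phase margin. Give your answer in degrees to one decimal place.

5.4°

Gain crossover: |L(jω)| = 1 at ω ≈ 30.7 rad/s.
∠L(j30.7) = −90° − arctan(30.7/2.9) ≈ -174.61°
PM = 180° + (-174.61°) = 5.39°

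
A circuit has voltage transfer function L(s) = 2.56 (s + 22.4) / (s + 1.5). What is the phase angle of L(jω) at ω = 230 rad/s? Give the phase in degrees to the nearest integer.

-5°

∠(j230 + 22.4) = arctan(230/22.4) = 84.44°
∠(j230 + 1.5) = arctan(230/1.5) = 89.63°
∠L(j230) = 84.44° − 89.63° = -5.19°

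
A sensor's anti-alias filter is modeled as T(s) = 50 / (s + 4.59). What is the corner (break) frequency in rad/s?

The single real pole at s = −4.59 gives a corner at ω = 4.59 rad/s.

4.59 rad/s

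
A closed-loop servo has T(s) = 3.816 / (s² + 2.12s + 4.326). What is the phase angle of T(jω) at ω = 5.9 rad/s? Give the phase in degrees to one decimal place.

-157.7 deg

∠[(j5.9)² + 2.12(j5.9) + 4.326] = ∠[-30.484 + j12.508] = 157.69°
∠T(j5.9) = −157.69° = -157.69°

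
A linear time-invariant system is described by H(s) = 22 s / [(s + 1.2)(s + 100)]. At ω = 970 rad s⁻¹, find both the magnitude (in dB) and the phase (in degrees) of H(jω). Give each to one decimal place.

|H| = -32.9 dB, ∠H = -84.0°

|j970| = 970
|j970 + 1.2| = √(970² + 1.2²) = 970
|j970 + 100| = √(970² + 100²) = 975.1
|H(j970)| = 22 × 970 / (970 × 975.1) = 0.022561
20 log₁₀(0.022561) = -32.93 dB
∠(j970) = 90.00°
∠(j970 + 1.2) = arctan(970/1.2) = 89.93°
∠(j970 + 100) = arctan(970/100) = 84.11°
∠H(j970) = 90.00° − (89.93° + 84.11°) = -84.04°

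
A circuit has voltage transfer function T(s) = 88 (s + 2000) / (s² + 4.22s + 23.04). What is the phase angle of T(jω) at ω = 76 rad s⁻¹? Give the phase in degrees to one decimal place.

∠(j76 + 2000) = arctan(76/2000) = 2.18°
∠[(j76)² + 4.22(j76) + 23.04] = ∠[-5753 + j320.72] = 176.81°
∠T(j76) = 2.18° − 176.81° = -174.63°

-174.6 deg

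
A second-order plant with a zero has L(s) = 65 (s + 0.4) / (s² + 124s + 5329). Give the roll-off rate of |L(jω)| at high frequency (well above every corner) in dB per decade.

With 1 zero and 2 poles, the high-frequency asymptotic slope is 20 × (1 − 2) = -20 dB/decade.

-20 dB/decade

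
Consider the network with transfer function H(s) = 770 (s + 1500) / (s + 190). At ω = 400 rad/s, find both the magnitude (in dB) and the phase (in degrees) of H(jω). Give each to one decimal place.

|j400 + 1500| = √(400² + 1500²) = 1552
|j400 + 190| = √(400² + 190²) = 442.8
|H(j400)| = 770 × 1552 / 442.8 = 2699.4
20 log₁₀(2699.4) = 68.63 dB
∠(j400 + 1500) = arctan(400/1500) = 14.93°
∠(j400 + 190) = arctan(400/190) = 64.59°
∠H(j400) = 14.93° − 64.59° = -49.66°

|H| = 68.6 dB, ∠H = -49.7 deg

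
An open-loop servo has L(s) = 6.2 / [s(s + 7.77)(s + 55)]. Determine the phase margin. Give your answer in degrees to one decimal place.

89.9 deg

Gain crossover: |L(jω)| = 1 at ω ≈ 0.0145 rad/s.
∠L(j0.0145) = −90° − arctan(0.0145/7.77) − arctan(0.0145/55) ≈ -90.12°
PM = 180° + (-90.12°) = 89.88°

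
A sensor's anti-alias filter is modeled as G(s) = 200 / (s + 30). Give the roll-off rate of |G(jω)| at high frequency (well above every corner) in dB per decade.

With 0 zeros and 1 pole, the high-frequency asymptotic slope is 20 × (0 − 1) = -20 dB/decade.

-20 dB/decade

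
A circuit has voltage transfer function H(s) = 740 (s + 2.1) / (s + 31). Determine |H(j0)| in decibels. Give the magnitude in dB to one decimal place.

34.0 dB

H(0) = 740 × 2.1 / 31 = 50.129
20 log₁₀(50.129) = 34.00 dB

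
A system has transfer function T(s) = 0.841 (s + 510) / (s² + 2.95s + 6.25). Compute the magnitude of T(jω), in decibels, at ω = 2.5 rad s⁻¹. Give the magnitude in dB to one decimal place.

|j2.5 + 510| = √(2.5² + 510²) = 510
|(j2.5)² + 2.95(j2.5) + 6.25| = |0 + j7.375| = 7.375
|T(j2.5)| = 0.841 × 510 / 7.375 = 58.158
20 log₁₀(58.158) = 35.29 dB

35.3 dB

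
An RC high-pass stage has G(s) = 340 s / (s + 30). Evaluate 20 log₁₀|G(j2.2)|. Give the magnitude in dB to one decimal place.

|j2.2| = 2.2
|j2.2 + 30| = √(2.2² + 30²) = 30.08
|G(j2.2)| = 340 × 2.2 / 30.08 = 24.867
20 log₁₀(24.867) = 27.91 dB

27.9 dB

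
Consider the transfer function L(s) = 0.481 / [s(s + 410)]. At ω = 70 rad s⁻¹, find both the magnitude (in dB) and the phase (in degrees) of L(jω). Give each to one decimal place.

|L| = -95.6 dB, ∠L = -99.7°

|j70 + 410| = √(70² + 410²) = 415.9
|j70| = 70
|L(j70)| = 0.481 / (415.9 × 70) = 1.6521e-05
20 log₁₀(1.6521e-05) = -95.64 dB
∠(j70 + 410) = arctan(70/410) = 9.69°
∠(j70) = 90.00°
∠L(j70) = − (9.69° + 90.00°) = -99.69°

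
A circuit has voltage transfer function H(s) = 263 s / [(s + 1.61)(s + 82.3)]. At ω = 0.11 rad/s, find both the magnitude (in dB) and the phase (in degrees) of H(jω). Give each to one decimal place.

|j0.11| = 0.11
|j0.11 + 1.61| = √(0.11² + 1.61²) = 1.614
|j0.11 + 82.3| = √(0.11² + 82.3²) = 82.3
|H(j0.11)| = 263 × 0.11 / (1.614 × 82.3) = 0.21783
20 log₁₀(0.21783) = -13.24 dB
∠(j0.11) = 90.00°
∠(j0.11 + 1.61) = arctan(0.11/1.61) = 3.91°
∠(j0.11 + 82.3) = arctan(0.11/82.3) = 0.08°
∠H(j0.11) = 90.00° − (3.91° + 0.08°) = 86.01°

|H| = -13.2 dB, ∠H = 86.0 deg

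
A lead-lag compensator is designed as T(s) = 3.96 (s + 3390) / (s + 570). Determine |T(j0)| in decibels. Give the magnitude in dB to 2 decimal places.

27.44 dB

T(0) = 3.96 × 3390 / 570 = 23.552
20 log₁₀(23.552) = 27.440 dB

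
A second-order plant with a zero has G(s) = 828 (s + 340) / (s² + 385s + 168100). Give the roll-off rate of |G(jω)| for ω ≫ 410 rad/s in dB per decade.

-20 dB/decade

With 1 zero and 2 poles, the high-frequency asymptotic slope is 20 × (1 − 2) = -20 dB/decade.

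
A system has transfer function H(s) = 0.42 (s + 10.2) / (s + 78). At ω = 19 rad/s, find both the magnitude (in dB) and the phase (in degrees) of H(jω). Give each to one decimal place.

|H| = -19.0 dB, ∠H = 48.1°

|j19 + 10.2| = √(19² + 10.2²) = 21.56
|j19 + 78| = √(19² + 78²) = 80.28
|H(j19)| = 0.42 × 21.56 / 80.28 = 0.11282
20 log₁₀(0.11282) = -18.95 dB
∠(j19 + 10.2) = arctan(19/10.2) = 61.77°
∠(j19 + 78) = arctan(19/78) = 13.69°
∠H(j19) = 61.77° − 13.69° = 48.08°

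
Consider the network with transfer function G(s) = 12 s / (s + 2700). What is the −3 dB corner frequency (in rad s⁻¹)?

2700 rad s⁻¹

For a single-pole high-pass, the −3 dB point is at the pole: ω = 2700 rad s⁻¹.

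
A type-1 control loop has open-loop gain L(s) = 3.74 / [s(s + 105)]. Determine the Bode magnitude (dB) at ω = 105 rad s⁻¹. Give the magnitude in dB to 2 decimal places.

|j105 + 105| = √(105² + 105²) = 148.5
|j105| = 105
|L(j105)| = 3.74 / (148.5 × 105) = 0.00023987
20 log₁₀(0.00023987) = -72.400 dB

-72.40 dB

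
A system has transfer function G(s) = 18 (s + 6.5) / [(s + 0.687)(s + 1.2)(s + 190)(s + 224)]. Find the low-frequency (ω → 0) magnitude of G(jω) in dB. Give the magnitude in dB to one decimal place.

G(0) = 18 × 6.5 / (0.687 × 1.2 × 190 × 224) = 0.0033346
20 log₁₀(0.0033346) = -49.54 dB

-49.5 dB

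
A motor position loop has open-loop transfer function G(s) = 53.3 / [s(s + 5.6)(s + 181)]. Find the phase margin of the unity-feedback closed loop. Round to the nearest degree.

89°

Gain crossover: |G(jω)| = 1 at ω ≈ 0.0526 rad/sec.
∠G(j0.0526) = −90° − arctan(0.0526/5.6) − arctan(0.0526/181) ≈ -90.55°
PM = 180° + (-90.55°) = 89.45°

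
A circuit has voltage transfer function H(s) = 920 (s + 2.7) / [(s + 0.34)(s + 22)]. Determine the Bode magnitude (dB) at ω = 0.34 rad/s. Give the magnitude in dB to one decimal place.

|j0.34 + 2.7| = √(0.34² + 2.7²) = 2.721
|j0.34 + 0.34| = √(0.34² + 0.34²) = 0.4808
|j0.34 + 22| = √(0.34² + 22²) = 22
|H(j0.34)| = 920 × 2.721 / (0.4808 × 22) = 236.65
20 log₁₀(236.65) = 47.48 dB

47.5 dB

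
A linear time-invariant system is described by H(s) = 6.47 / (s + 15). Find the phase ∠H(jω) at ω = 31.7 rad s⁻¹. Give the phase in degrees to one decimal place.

-64.7 deg

∠(j31.7 + 15) = arctan(31.7/15) = 64.68°
∠H(j31.7) = −64.68° = -64.68°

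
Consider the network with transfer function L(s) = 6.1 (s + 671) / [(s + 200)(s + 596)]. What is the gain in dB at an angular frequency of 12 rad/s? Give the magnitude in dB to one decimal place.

|j12 + 671| = √(12² + 671²) = 671.1
|j12 + 200| = √(12² + 200²) = 200.4
|j12 + 596| = √(12² + 596²) = 596.1
|L(j12)| = 6.1 × 671.1 / (200.4 × 596.1) = 0.034275
20 log₁₀(0.034275) = -29.30 dB

-29.3 dB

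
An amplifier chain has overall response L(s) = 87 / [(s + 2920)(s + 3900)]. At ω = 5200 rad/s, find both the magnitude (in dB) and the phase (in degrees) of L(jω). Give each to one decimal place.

|L| = -113.0 dB, ∠L = -113.8°

|j5200 + 2920| = √(5200² + 2920²) = 5964
|j5200 + 3900| = √(5200² + 3900²) = 6500
|L(j5200)| = 87 / (5964 × 6500) = 2.2443e-06
20 log₁₀(2.2443e-06) = -112.98 dB
∠(j5200 + 2920) = arctan(5200/2920) = 60.68°
∠(j5200 + 3900) = arctan(5200/3900) = 53.13°
∠L(j5200) = − (60.68° + 53.13°) = -113.81°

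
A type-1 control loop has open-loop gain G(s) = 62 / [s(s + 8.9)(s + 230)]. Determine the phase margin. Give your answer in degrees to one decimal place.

89.8°

Gain crossover: |G(jω)| = 1 at ω ≈ 0.0303 rad/sec.
∠G(j0.0303) = −90° − arctan(0.0303/8.9) − arctan(0.0303/230) ≈ -90.20°
PM = 180° + (-90.20°) = 89.80°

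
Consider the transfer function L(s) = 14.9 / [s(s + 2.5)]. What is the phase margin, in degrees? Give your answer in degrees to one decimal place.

Gain crossover: |L(jω)| = 1 at ω ≈ 3.48 rad/s.
∠L(j3.48) = −90° − arctan(3.48/2.5) ≈ -144.29°
PM = 180° + (-144.29°) = 35.71°

35.7°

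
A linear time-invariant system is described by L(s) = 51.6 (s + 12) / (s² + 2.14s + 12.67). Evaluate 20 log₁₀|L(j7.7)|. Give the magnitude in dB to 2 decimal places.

23.45 dB

|j7.7 + 12| = √(7.7² + 12²) = 14.26
|(j7.7)² + 2.14(j7.7) + 12.67| = |-46.62 + j16.478| = 49.45
|L(j7.7)| = 51.6 × 14.26 / 49.45 = 14.879
20 log₁₀(14.879) = 23.451 dB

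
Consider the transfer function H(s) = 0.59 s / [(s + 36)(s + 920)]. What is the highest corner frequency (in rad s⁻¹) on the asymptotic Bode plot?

Break frequencies occur at each pole and zero magnitude: 36 rad s⁻¹, 920 rad s⁻¹.
The highest is 920 rad s⁻¹.

920 rad s⁻¹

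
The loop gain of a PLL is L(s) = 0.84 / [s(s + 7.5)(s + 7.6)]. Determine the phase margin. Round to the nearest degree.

90°

Gain crossover: |L(jω)| = 1 at ω ≈ 0.0147 rad/sec.
∠L(j0.0147) = −90° − arctan(0.0147/7.5) − arctan(0.0147/7.6) ≈ -90.22°
PM = 180° + (-90.22°) = 89.78°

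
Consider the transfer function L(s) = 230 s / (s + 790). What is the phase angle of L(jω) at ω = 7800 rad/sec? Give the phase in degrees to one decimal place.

∠(j7800) = 90.00°
∠(j7800 + 790) = arctan(7800/790) = 84.22°
∠L(j7800) = 90.00° − 84.22° = 5.78°

5.8°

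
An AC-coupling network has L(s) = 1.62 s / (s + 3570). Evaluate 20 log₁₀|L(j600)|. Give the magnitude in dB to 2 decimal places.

|j600| = 600
|j600 + 3570| = √(600² + 3570²) = 3620
|L(j600)| = 1.62 × 600 / 3620 = 0.2685
20 log₁₀(0.2685) = -11.421 dB

-11.42 dB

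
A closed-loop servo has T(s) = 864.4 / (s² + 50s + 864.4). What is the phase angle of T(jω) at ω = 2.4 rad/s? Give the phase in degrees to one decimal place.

∠[(j2.4)² + 50(j2.4) + 864.4] = ∠[858.64 + j120] = 7.96°
∠T(j2.4) = −7.96° = -7.96°

-8.0°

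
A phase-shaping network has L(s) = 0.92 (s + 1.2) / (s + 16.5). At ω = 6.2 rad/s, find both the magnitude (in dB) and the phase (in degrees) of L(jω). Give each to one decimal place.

|L| = -9.6 dB, ∠L = 58.5°

|j6.2 + 1.2| = √(6.2² + 1.2²) = 6.315
|j6.2 + 16.5| = √(6.2² + 16.5²) = 17.63
|L(j6.2)| = 0.92 × 6.315 / 17.63 = 0.32961
20 log₁₀(0.32961) = -9.64 dB
∠(j6.2 + 1.2) = arctan(6.2/1.2) = 79.05°
∠(j6.2 + 16.5) = arctan(6.2/16.5) = 20.59°
∠L(j6.2) = 79.05° − 20.59° = 58.45°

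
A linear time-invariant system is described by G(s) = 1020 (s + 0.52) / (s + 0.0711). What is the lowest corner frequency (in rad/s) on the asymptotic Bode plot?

Break frequencies occur at each pole and zero magnitude: 0.0711 rad/s, 0.52 rad/s.
The lowest is 0.0711 rad/s.

0.0711 rad/s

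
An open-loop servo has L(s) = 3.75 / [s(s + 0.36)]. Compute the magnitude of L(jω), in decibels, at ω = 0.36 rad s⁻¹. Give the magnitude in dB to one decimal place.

26.2 dB

|j0.36 + 0.36| = √(0.36² + 0.36²) = 0.5091
|j0.36| = 0.36
|L(j0.36)| = 3.75 / (0.5091 × 0.36) = 20.46
20 log₁₀(20.46) = 26.22 dB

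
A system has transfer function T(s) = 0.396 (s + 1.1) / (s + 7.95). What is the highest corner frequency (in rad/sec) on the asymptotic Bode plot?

7.95 rad/sec

Break frequencies occur at each pole and zero magnitude: 1.1 rad/sec, 7.95 rad/sec.
The highest is 7.95 rad/sec.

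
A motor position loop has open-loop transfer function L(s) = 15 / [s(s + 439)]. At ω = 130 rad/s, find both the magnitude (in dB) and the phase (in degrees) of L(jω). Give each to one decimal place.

|L| = -72.0 dB, ∠L = -106.5 deg

|j130 + 439| = √(130² + 439²) = 457.8
|j130| = 130
|L(j130)| = 15 / (457.8 × 130) = 0.00025202
20 log₁₀(0.00025202) = -71.97 dB
∠(j130 + 439) = arctan(130/439) = 16.50°
∠(j130) = 90.00°
∠L(j130) = − (16.50° + 90.00°) = -106.50°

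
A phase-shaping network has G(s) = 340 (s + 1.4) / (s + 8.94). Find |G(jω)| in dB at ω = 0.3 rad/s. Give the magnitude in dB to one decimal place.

|j0.3 + 1.4| = √(0.3² + 1.4²) = 1.432
|j0.3 + 8.94| = √(0.3² + 8.94²) = 8.945
|G(j0.3)| = 340 × 1.432 / 8.945 = 54.422
20 log₁₀(54.422) = 34.72 dB

34.7 dB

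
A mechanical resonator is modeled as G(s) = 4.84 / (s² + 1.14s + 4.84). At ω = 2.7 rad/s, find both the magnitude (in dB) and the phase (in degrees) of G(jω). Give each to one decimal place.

|(j2.7)² + 1.14(j2.7) + 4.84| = |-2.45 + j3.078| = 3.934
|G(j2.7)| = 4.84 / 3.934 = 1.2303
20 log₁₀(1.2303) = 1.80 dB
∠[(j2.7)² + 1.14(j2.7) + 4.84] = ∠[-2.45 + j3.078] = 128.52°
∠G(j2.7) = −128.52° = -128.52°

|G| = 1.8 dB, ∠G = -128.5°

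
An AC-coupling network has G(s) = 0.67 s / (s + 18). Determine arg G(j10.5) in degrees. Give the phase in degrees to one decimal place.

∠(j10.5) = 90.00°
∠(j10.5 + 18) = arctan(10.5/18) = 30.26°
∠G(j10.5) = 90.00° − 30.26° = 59.74°

59.7 deg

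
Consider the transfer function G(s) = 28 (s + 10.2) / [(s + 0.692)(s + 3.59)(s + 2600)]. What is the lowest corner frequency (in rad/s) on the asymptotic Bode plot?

0.692 rad/s

Break frequencies occur at each pole and zero magnitude: 0.692 rad/s, 3.59 rad/s, 10.2 rad/s, 2600 rad/s.
The lowest is 0.692 rad/s.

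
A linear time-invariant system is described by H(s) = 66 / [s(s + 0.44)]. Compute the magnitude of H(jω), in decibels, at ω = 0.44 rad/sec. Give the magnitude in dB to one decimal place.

47.6 dB

|j0.44 + 0.44| = √(0.44² + 0.44²) = 0.6223
|j0.44| = 0.44
|H(j0.44)| = 66 / (0.6223 × 0.44) = 241.06
20 log₁₀(241.06) = 47.64 dB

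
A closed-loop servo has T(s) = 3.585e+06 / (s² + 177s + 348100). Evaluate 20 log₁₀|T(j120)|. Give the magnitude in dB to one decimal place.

20.6 dB

|(j120)² + 177(j120) + 348100| = |3.337e+05 + j21240| = 3.344e+05
|T(j120)| = 3.585e+06 / 3.344e+05 = 10.721
20 log₁₀(10.721) = 20.61 dB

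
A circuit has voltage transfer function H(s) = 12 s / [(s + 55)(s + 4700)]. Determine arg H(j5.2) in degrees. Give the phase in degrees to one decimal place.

84.5°

∠(j5.2) = 90.00°
∠(j5.2 + 55) = arctan(5.2/55) = 5.40°
∠(j5.2 + 4700) = arctan(5.2/4700) = 0.06°
∠H(j5.2) = 90.00° − (5.40° + 0.06°) = 84.54°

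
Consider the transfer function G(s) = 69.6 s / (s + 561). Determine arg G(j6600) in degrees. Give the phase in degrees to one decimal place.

4.9°

∠(j6600) = 90.00°
∠(j6600 + 561) = arctan(6600/561) = 85.14°
∠G(j6600) = 90.00° − 85.14° = 4.86°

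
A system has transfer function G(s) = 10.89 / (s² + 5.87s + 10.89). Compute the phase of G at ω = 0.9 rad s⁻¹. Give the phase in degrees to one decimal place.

∠[(j0.9)² + 5.87(j0.9) + 10.89] = ∠[10.08 + j5.283] = 27.66°
∠G(j0.9) = −27.66° = -27.66°

-27.7°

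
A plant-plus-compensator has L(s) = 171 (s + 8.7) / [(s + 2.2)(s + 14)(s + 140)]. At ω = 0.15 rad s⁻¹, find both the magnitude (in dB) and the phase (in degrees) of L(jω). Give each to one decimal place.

|L| = -9.3 dB, ∠L = -3.6°

|j0.15 + 8.7| = √(0.15² + 8.7²) = 8.701
|j0.15 + 2.2| = √(0.15² + 2.2²) = 2.205
|j0.15 + 14| = √(0.15² + 14²) = 14
|j0.15 + 140| = √(0.15² + 140²) = 140
|L(j0.15)| = 171 × 8.701 / (2.205 × 14 × 140) = 0.34425
20 log₁₀(0.34425) = -9.26 dB
∠(j0.15 + 8.7) = arctan(0.15/8.7) = 0.99°
∠(j0.15 + 2.2) = arctan(0.15/2.2) = 3.90°
∠(j0.15 + 14) = arctan(0.15/14) = 0.61°
∠(j0.15 + 140) = arctan(0.15/140) = 0.06°
∠L(j0.15) = 0.99° − (3.90° + 0.61° + 0.06°) = -3.59°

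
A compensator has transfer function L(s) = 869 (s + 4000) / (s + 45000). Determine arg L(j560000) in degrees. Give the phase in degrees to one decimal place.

4.2°

∠(j560000 + 4000) = arctan(560000/4000) = 89.59°
∠(j560000 + 45000) = arctan(560000/45000) = 85.41°
∠L(j560000) = 89.59° − 85.41° = 4.19°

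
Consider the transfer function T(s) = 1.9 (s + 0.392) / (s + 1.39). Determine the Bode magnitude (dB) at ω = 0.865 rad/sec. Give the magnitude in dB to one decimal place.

0.8 dB

|j0.865 + 0.392| = √(0.865² + 0.392²) = 0.9497
|j0.865 + 1.39| = √(0.865² + 1.39²) = 1.637
|T(j0.865)| = 1.9 × 0.9497 / 1.637 = 1.1021
20 log₁₀(1.1021) = 0.84 dB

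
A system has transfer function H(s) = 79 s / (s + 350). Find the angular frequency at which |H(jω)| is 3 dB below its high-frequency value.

For a single-pole high-pass, the −3 dB point is at the pole: ω = 350 rad s⁻¹.

350 rad s⁻¹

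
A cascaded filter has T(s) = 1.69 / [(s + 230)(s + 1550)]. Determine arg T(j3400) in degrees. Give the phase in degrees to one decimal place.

∠(j3400 + 230) = arctan(3400/230) = 86.13°
∠(j3400 + 1550) = arctan(3400/1550) = 65.49°
∠T(j3400) = − (86.13° + 65.49°) = -151.62°

-151.6 deg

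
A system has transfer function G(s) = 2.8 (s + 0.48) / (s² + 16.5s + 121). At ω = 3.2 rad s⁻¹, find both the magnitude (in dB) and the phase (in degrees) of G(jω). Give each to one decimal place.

|j3.2 + 0.48| = √(3.2² + 0.48²) = 3.236
|(j3.2)² + 16.5(j3.2) + 121| = |110.76 + j52.8| = 122.7
|G(j3.2)| = 2.8 × 3.236 / 122.7 = 0.07384
20 log₁₀(0.07384) = -22.63 dB
∠(j3.2 + 0.48) = arctan(3.2/0.48) = 81.47°
∠[(j3.2)² + 16.5(j3.2) + 121] = ∠[110.76 + j52.8] = 25.49°
∠G(j3.2) = 81.47° − 25.49° = 55.98°

|G| = -22.6 dB, ∠G = 56.0°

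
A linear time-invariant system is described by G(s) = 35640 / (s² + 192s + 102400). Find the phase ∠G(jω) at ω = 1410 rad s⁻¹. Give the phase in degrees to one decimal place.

-171.8°

∠[(j1410)² + 192(j1410) + 102400] = ∠[-1.8857e+06 + j2.7072e+05] = 171.83°
∠G(j1410) = −171.83° = -171.83°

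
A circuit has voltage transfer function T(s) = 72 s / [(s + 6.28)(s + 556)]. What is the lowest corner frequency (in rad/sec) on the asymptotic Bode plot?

Break frequencies occur at each pole and zero magnitude: 6.28 rad/sec, 556 rad/sec.
The lowest is 6.28 rad/sec.

6.28 rad/sec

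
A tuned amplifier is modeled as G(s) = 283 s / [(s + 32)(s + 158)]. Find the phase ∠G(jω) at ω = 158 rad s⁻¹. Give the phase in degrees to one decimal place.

∠(j158) = 90.00°
∠(j158 + 32) = arctan(158/32) = 78.55°
∠(j158 + 158) = arctan(158/158) = 45.00°
∠G(j158) = 90.00° − (78.55° + 45.00°) = -33.55°

-33.6°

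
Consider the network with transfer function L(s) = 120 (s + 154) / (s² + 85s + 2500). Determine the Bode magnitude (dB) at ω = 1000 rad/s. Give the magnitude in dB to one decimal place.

-18.3 dB

|j1000 + 154| = √(1000² + 154²) = 1012
|(j1000)² + 85(j1000) + 2500| = |-9.975e+05 + j85000| = 1.001e+06
|L(j1000)| = 120 × 1012 / 1.001e+06 = 0.12128
20 log₁₀(0.12128) = -18.32 dB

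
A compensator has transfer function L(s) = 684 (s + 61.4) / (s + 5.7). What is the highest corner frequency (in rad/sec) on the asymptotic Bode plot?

61.4 rad/sec

Break frequencies occur at each pole and zero magnitude: 5.7 rad/sec, 61.4 rad/sec.
The highest is 61.4 rad/sec.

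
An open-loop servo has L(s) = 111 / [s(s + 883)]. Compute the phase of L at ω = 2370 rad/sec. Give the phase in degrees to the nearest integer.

-160°

∠(j2370 + 883) = arctan(2370/883) = 69.57°
∠(j2370) = 90.00°
∠L(j2370) = − (69.57° + 90.00°) = -159.57°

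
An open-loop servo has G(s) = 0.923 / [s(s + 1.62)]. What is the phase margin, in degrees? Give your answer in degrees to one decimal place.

71.6°

Gain crossover: |G(jω)| = 1 at ω ≈ 0.54 rad/sec.
∠G(j0.54) = −90° − arctan(0.54/1.62) ≈ -108.45°
PM = 180° + (-108.45°) = 71.55°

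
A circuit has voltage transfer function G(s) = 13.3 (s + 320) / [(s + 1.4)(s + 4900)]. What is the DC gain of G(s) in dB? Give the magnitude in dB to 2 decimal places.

-4.15 dB

G(0) = 13.3 × 320 / (1.4 × 4900) = 0.62041
20 log₁₀(0.62041) = -4.146 dB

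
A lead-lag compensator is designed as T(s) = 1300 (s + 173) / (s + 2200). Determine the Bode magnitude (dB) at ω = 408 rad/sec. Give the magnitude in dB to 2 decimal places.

|j408 + 173| = √(408² + 173²) = 443.2
|j408 + 2200| = √(408² + 2200²) = 2238
|T(j408)| = 1300 × 443.2 / 2238 = 257.48
20 log₁₀(257.48) = 48.215 dB

48.21 dB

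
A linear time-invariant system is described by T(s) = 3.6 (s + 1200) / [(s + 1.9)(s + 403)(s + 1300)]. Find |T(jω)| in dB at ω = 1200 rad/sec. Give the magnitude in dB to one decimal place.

-112.9 dB

|j1200 + 1200| = √(1200² + 1200²) = 1697
|j1200 + 1.9| = √(1200² + 1.9²) = 1200
|j1200 + 403| = √(1200² + 403²) = 1266
|j1200 + 1300| = √(1200² + 1300²) = 1769
|T(j1200)| = 3.6 × 1697 / (1200 × 1266 × 1769) = 2.2733e-06
20 log₁₀(2.2733e-06) = -112.87 dB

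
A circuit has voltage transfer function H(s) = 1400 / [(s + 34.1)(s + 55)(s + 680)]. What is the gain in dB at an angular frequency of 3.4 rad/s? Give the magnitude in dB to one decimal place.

-59.2 dB

|j3.4 + 34.1| = √(3.4² + 34.1²) = 34.27
|j3.4 + 55| = √(3.4² + 55²) = 55.1
|j3.4 + 680| = √(3.4² + 680²) = 680
|H(j3.4)| = 1400 / (34.27 × 55.1 × 680) = 0.0010902
20 log₁₀(0.0010902) = -59.25 dB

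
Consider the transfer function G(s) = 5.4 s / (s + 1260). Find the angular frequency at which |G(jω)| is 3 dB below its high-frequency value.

For a single-pole high-pass, the −3 dB point is at the pole: ω = 1260 rad/s.

1260 rad/s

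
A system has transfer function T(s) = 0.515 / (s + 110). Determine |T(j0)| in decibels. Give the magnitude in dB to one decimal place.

-46.6 dB

T(0) = 0.515 / 110 = 0.0046818
20 log₁₀(0.0046818) = -46.59 dB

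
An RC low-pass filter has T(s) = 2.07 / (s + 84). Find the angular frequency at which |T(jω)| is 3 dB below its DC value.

84 rad s⁻¹

For a single-pole low-pass, the −3 dB point is at the pole: ω = 84 rad s⁻¹.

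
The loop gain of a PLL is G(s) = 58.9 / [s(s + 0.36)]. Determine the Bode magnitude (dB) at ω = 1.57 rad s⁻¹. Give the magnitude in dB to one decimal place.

27.3 dB

|j1.57 + 0.36| = √(1.57² + 0.36²) = 1.611
|j1.57| = 1.57
|G(j1.57)| = 58.9 / (1.611 × 1.57) = 23.291
20 log₁₀(23.291) = 27.34 dB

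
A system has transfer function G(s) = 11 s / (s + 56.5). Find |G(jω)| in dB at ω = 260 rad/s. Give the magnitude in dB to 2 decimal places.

|j260| = 260
|j260 + 56.5| = √(260² + 56.5²) = 266.1
|G(j260)| = 11 × 260 / 266.1 = 10.749
20 log₁₀(10.749) = 20.627 dB

20.63 dB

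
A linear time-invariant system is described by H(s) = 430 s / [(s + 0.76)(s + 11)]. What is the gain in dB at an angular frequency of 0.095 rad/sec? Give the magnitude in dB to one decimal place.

|j0.095| = 0.095
|j0.095 + 0.76| = √(0.095² + 0.76²) = 0.7659
|j0.095 + 11| = √(0.095² + 11²) = 11
|H(j0.095)| = 430 × 0.095 / (0.7659 × 11) = 4.8484
20 log₁₀(4.8484) = 13.71 dB

13.7 dB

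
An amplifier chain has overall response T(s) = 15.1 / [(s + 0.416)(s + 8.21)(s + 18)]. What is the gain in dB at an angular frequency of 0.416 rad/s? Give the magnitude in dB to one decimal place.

|j0.416 + 0.416| = √(0.416² + 0.416²) = 0.5883
|j0.416 + 8.21| = √(0.416² + 8.21²) = 8.221
|j0.416 + 18| = √(0.416² + 18²) = 18
|T(j0.416)| = 15.1 / (0.5883 × 8.221 × 18) = 0.17341
20 log₁₀(0.17341) = -15.22 dB

-15.2 dB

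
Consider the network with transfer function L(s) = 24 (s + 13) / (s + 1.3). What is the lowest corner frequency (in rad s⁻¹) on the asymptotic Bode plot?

Break frequencies occur at each pole and zero magnitude: 1.3 rad s⁻¹, 13 rad s⁻¹.
The lowest is 1.3 rad s⁻¹.

1.3 rad s⁻¹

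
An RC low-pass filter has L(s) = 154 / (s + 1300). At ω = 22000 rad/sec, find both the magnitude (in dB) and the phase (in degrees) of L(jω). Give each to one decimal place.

|L| = -43.1 dB, ∠L = -86.6°

|j22000 + 1300| = √(22000² + 1300²) = 2.204e+04
|L(j22000)| = 154 / 2.204e+04 = 0.0069878
20 log₁₀(0.0069878) = -43.11 dB
∠(j22000 + 1300) = arctan(22000/1300) = 86.62°
∠L(j22000) = −86.62° = -86.62°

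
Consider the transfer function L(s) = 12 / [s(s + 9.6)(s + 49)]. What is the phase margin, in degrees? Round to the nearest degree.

Gain crossover: |L(jω)| = 1 at ω ≈ 0.0255 rad/s.
∠L(j0.0255) = −90° − arctan(0.0255/9.6) − arctan(0.0255/49) ≈ -90.18°
PM = 180° + (-90.18°) = 89.82°

90°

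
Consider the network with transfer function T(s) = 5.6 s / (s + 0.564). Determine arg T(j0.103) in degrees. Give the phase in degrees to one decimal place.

79.7°

∠(j0.103) = 90.00°
∠(j0.103 + 0.564) = arctan(0.103/0.564) = 10.35°
∠T(j0.103) = 90.00° − 10.35° = 79.65°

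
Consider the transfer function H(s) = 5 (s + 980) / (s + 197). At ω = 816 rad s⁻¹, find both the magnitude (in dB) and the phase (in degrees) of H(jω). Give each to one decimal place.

|H| = 17.6 dB, ∠H = -36.6 deg

|j816 + 980| = √(816² + 980²) = 1275
|j816 + 197| = √(816² + 197²) = 839.4
|H(j816)| = 5 × 1275 / 839.4 = 7.5958
20 log₁₀(7.5958) = 17.61 dB
∠(j816 + 980) = arctan(816/980) = 39.78°
∠(j816 + 197) = arctan(816/197) = 76.43°
∠H(j816) = 39.78° − 76.43° = -36.64°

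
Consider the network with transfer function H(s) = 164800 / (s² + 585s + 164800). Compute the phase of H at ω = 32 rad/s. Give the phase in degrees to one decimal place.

-6.5 deg

∠[(j32)² + 585(j32) + 164800] = ∠[1.6378e+05 + j18720] = 6.52°
∠H(j32) = −6.52° = -6.52°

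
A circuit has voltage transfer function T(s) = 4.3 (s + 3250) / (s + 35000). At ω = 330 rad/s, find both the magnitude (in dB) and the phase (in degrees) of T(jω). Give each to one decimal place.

|T| = -7.9 dB, ∠T = 5.3°

|j330 + 3250| = √(330² + 3250²) = 3267
|j330 + 35000| = √(330² + 35000²) = 3.5e+04
|T(j330)| = 4.3 × 3267 / 3.5e+04 = 0.40132
20 log₁₀(0.40132) = -7.93 dB
∠(j330 + 3250) = arctan(330/3250) = 5.80°
∠(j330 + 35000) = arctan(330/35000) = 0.54°
∠T(j330) = 5.80° − 0.54° = 5.26°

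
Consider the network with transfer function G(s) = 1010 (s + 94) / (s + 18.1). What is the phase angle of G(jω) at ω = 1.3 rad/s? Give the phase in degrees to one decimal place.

-3.3 deg

∠(j1.3 + 94) = arctan(1.3/94) = 0.79°
∠(j1.3 + 18.1) = arctan(1.3/18.1) = 4.11°
∠G(j1.3) = 0.79° − 4.11° = -3.32°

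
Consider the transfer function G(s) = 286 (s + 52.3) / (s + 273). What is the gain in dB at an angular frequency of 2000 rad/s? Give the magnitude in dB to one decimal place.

49.1 dB

|j2000 + 52.3| = √(2000² + 52.3²) = 2001
|j2000 + 273| = √(2000² + 273²) = 2019
|G(j2000)| = 286 × 2001 / 2019 = 283.47
20 log₁₀(283.47) = 49.05 dB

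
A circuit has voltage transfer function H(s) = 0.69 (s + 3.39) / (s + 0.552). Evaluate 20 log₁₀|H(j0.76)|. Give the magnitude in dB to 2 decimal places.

8.14 dB

|j0.76 + 3.39| = √(0.76² + 3.39²) = 3.474
|j0.76 + 0.552| = √(0.76² + 0.552²) = 0.9393
|H(j0.76)| = 0.69 × 3.474 / 0.9393 = 2.552
20 log₁₀(2.552) = 8.138 dB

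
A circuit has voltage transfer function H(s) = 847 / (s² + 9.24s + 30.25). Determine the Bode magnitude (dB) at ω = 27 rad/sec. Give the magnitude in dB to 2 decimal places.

|(j27)² + 9.24(j27) + 30.25| = |-698.75 + j249.48| = 742
|H(j27)| = 847 / 742 = 1.1416
20 log₁₀(1.1416) = 1.150 dB

1.15 dB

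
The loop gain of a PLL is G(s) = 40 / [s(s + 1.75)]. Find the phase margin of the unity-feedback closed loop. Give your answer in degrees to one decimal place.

Gain crossover: |G(jω)| = 1 at ω ≈ 6.2 rad/sec.
∠G(j6.2) = −90° − arctan(6.2/1.75) ≈ -164.25°
PM = 180° + (-164.25°) = 15.75°

15.8°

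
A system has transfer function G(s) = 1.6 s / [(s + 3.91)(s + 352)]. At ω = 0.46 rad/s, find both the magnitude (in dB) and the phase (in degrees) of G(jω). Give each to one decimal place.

|j0.46| = 0.46
|j0.46 + 3.91| = √(0.46² + 3.91²) = 3.937
|j0.46 + 352| = √(0.46² + 352²) = 352
|G(j0.46)| = 1.6 × 0.46 / (3.937 × 352) = 0.0005311
20 log₁₀(0.0005311) = -65.50 dB
∠(j0.46) = 90.00°
∠(j0.46 + 3.91) = arctan(0.46/3.91) = 6.71°
∠(j0.46 + 352) = arctan(0.46/352) = 0.07°
∠G(j0.46) = 90.00° − (6.71° + 0.07°) = 83.22°

|G| = -65.5 dB, ∠G = 83.2 deg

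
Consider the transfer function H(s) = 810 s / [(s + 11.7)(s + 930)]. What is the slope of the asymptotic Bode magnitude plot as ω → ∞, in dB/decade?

-20 dB/decade

With 1 zero and 2 poles, the high-frequency asymptotic slope is 20 × (1 − 2) = -20 dB/decade.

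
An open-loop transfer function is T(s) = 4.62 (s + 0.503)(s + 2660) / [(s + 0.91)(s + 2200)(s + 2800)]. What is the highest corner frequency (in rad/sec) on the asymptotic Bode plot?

2800 rad/sec

Break frequencies occur at each pole and zero magnitude: 0.503 rad/sec, 0.91 rad/sec, 2200 rad/sec, 2660 rad/sec, 2800 rad/sec.
The highest is 2800 rad/sec.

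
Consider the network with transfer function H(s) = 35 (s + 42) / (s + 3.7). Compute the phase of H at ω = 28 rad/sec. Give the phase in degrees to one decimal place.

-48.8°

∠(j28 + 42) = arctan(28/42) = 33.69°
∠(j28 + 3.7) = arctan(28/3.7) = 82.47°
∠H(j28) = 33.69° − 82.47° = -48.78°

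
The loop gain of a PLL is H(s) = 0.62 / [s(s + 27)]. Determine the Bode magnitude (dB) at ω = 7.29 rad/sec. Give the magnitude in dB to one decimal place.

-50.3 dB

|j7.29 + 27| = √(7.29² + 27²) = 27.97
|j7.29| = 7.29
|H(j7.29)| = 0.62 / (27.97 × 7.29) = 0.003041
20 log₁₀(0.003041) = -50.34 dB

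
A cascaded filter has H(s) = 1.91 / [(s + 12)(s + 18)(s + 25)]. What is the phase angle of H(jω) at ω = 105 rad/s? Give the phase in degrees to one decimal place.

∠(j105 + 12) = arctan(105/12) = 83.48°
∠(j105 + 18) = arctan(105/18) = 80.27°
∠(j105 + 25) = arctan(105/25) = 76.61°
∠H(j105) = − (83.48° + 80.27° + 76.61°) = -240.36°

-240.4°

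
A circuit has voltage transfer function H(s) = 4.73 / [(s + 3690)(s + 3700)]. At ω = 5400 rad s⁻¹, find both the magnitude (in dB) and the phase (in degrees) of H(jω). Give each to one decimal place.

|H| = -139.1 dB, ∠H = -111.2°

|j5400 + 3690| = √(5400² + 3690²) = 6540
|j5400 + 3700| = √(5400² + 3700²) = 6546
|H(j5400)| = 4.73 / (6540 × 6546) = 1.1048e-07
20 log₁₀(1.1048e-07) = -139.13 dB
∠(j5400 + 3690) = arctan(5400/3690) = 55.65°
∠(j5400 + 3700) = arctan(5400/3700) = 55.58°
∠H(j5400) = − (55.65° + 55.58°) = -111.24°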